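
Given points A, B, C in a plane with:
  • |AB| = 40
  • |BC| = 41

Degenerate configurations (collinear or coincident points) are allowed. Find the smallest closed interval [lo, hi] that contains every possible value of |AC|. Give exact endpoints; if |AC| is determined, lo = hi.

|AB| ∈ {40}
|BC| ∈ {41}
|AC| ∈ [1, 81]

|AC| ∈ [1, 81]  (≈ [1.0000, 81.0000])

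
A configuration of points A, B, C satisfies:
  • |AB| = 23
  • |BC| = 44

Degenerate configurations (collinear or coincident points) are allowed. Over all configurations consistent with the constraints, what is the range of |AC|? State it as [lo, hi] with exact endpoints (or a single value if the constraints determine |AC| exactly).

|AC| ∈ [21, 67]  (≈ [21.0000, 67.0000])

|AB| ∈ {23}
|BC| ∈ {44}
|AC| ∈ [21, 67]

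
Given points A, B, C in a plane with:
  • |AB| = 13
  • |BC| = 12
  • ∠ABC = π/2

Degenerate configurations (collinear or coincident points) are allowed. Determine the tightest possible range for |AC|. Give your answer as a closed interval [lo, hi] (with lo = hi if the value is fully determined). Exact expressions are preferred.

|AB| ∈ {13}
|BC| ∈ {12}
|AC| ∈ {√(313)}

|AC| = √(313)  (≈ 17.6918)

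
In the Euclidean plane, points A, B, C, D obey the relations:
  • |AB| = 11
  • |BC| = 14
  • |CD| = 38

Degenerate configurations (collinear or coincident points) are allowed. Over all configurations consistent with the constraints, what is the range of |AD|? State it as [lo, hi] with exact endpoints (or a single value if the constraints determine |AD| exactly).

|AB| ∈ {11}
|BC| ∈ {14}
|CD| ∈ {38}
|AC| ∈ [3, 25]
|BD| ∈ [24, 52]
|AD| ∈ [13, 63]

|AD| ∈ [13, 63]  (≈ [13.0000, 63.0000])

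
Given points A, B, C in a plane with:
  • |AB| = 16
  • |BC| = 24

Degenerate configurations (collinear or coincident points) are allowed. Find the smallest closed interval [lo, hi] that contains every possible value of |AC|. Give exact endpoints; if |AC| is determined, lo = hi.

|AC| ∈ [8, 40]  (≈ [8.0000, 40.0000])

|AB| ∈ {16}
|BC| ∈ {24}
|AC| ∈ [8, 40]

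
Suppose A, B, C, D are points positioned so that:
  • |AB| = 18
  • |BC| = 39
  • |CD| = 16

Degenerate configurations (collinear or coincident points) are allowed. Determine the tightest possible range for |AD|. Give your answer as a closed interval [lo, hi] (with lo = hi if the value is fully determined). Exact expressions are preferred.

|AD| ∈ [5, 73]  (≈ [5.0000, 73.0000])

|AB| ∈ {18}
|BC| ∈ {39}
|CD| ∈ {16}
|AC| ∈ [21, 57]
|BD| ∈ [23, 55]
|AD| ∈ [5, 73]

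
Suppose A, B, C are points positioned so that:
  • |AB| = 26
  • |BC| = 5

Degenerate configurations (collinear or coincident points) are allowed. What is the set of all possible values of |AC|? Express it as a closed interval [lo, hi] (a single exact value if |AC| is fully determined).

|AB| ∈ {26}
|BC| ∈ {5}
|AC| ∈ [21, 31]

|AC| ∈ [21, 31]  (≈ [21.0000, 31.0000])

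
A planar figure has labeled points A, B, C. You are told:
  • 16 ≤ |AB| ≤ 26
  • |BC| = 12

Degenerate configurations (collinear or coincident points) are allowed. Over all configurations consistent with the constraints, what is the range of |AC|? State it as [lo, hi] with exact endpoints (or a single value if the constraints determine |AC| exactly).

|AB| ∈ [16, 26]
|BC| ∈ {12}
|AC| ∈ [4, 38]

|AC| ∈ [4, 38]  (≈ [4.0000, 38.0000])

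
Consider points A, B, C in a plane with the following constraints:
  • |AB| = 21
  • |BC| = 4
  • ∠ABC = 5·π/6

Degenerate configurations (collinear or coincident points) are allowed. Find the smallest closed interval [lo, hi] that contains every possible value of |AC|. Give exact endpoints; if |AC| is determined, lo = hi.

|AC| = √(84·√(3) + 457)  (≈ 24.5457)

|AB| ∈ {21}
|BC| ∈ {4}
|AC| ∈ {√(84·√(3) + 457)}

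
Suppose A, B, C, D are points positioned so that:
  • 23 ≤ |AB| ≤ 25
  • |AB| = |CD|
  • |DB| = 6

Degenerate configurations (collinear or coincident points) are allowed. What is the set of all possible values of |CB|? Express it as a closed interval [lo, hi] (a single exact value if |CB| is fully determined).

|CB| ∈ [17, 31]  (≈ [17.0000, 31.0000])

|AB| ∈ [23, 25]
|BD| ∈ {6}
|CD| ∈ [23, 25]
|AD| ∈ [17, 31]
|BC| ∈ [17, 31]
|AC| ∈ [0, 56]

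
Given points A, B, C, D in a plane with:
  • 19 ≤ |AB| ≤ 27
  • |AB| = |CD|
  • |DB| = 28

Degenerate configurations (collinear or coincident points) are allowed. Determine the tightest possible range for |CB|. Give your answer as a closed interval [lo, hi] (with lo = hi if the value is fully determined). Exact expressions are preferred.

|CB| ∈ [1, 55]  (≈ [1.0000, 55.0000])

|AB| ∈ [19, 27]
|BD| ∈ {28}
|CD| ∈ [19, 27]
|AD| ∈ [1, 55]
|BC| ∈ [1, 55]
|AC| ∈ [0, 82]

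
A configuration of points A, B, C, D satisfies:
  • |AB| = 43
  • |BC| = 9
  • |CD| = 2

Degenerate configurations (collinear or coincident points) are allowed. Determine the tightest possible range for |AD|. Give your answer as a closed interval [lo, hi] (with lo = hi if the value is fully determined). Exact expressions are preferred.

|AB| ∈ {43}
|BC| ∈ {9}
|CD| ∈ {2}
|AC| ∈ [34, 52]
|BD| ∈ [7, 11]
|AD| ∈ [32, 54]

|AD| ∈ [32, 54]  (≈ [32.0000, 54.0000])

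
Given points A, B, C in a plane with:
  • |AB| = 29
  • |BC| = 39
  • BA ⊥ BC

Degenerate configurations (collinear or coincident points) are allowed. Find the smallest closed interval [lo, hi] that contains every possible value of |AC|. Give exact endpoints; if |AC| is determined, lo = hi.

|AB| ∈ {29}
|BC| ∈ {39}
|AC| ∈ {√(2362)}

|AC| = √(2362)  (≈ 48.6004)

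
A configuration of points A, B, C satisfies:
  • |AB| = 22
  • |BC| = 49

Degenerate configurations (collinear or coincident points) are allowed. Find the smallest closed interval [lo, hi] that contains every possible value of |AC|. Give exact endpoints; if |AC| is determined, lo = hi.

|AB| ∈ {22}
|BC| ∈ {49}
|AC| ∈ [27, 71]

|AC| ∈ [27, 71]  (≈ [27.0000, 71.0000])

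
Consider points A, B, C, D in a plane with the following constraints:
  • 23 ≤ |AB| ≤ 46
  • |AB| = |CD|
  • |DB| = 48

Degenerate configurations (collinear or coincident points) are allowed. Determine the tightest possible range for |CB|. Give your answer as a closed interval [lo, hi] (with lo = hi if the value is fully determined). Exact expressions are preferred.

|CB| ∈ [2, 94]  (≈ [2.0000, 94.0000])

|AB| ∈ [23, 46]
|BD| ∈ {48}
|CD| ∈ [23, 46]
|AD| ∈ [2, 94]
|BC| ∈ [2, 94]
|AC| ∈ [0, 140]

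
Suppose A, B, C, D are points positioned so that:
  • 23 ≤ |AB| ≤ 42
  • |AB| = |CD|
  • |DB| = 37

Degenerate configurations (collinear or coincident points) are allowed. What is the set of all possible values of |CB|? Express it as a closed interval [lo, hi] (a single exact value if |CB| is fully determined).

|AB| ∈ [23, 42]
|BD| ∈ {37}
|CD| ∈ [23, 42]
|AD| ∈ [0, 79]
|BC| ∈ [0, 79]
|AC| ∈ [0, 121]

|CB| ∈ [0, 79]  (≈ [0.0000, 79.0000])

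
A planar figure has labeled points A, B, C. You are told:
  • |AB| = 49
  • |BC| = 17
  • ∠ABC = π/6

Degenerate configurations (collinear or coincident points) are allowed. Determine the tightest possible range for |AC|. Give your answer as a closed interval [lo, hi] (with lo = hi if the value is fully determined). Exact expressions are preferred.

|AB| ∈ {49}
|BC| ∈ {17}
|AC| ∈ {√(2690 - 833·√(3))}

|AC| = √(2690 - 833·√(3))  (≈ 35.3157)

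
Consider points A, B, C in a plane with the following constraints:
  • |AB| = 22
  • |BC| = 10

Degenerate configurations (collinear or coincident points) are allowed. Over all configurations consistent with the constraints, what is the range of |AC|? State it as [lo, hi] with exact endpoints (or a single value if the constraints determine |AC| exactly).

|AC| ∈ [12, 32]  (≈ [12.0000, 32.0000])

|AB| ∈ {22}
|BC| ∈ {10}
|AC| ∈ [12, 32]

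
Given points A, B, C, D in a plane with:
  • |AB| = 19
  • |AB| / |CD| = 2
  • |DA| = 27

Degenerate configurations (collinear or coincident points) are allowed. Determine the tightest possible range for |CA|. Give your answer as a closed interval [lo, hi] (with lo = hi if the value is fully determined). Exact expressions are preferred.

|AB| ∈ {19}
|AD| ∈ {27}
|CD| ∈ {19/2}
|BD| ∈ [8, 46]
|AC| ∈ [35/2, 73/2]
|BC| ∈ [0, 111/2]

|CA| ∈ [35/2, 73/2]  (≈ [17.5000, 36.5000])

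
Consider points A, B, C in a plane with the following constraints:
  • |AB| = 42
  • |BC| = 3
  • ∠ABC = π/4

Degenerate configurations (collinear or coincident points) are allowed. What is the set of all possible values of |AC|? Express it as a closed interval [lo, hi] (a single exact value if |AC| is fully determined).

|AB| ∈ {42}
|BC| ∈ {3}
|AC| ∈ {3·√(197 - 14·√(2))}

|AC| = 3·√(197 - 14·√(2))  (≈ 39.9351)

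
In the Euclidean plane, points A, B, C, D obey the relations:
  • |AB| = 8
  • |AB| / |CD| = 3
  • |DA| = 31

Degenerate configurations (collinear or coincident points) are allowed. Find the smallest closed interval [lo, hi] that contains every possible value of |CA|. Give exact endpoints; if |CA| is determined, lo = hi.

|CA| ∈ [85/3, 101/3]  (≈ [28.3333, 33.6667])

|AB| ∈ {8}
|AD| ∈ {31}
|CD| ∈ {8/3}
|BD| ∈ [23, 39]
|AC| ∈ [85/3, 101/3]
|BC| ∈ [61/3, 125/3]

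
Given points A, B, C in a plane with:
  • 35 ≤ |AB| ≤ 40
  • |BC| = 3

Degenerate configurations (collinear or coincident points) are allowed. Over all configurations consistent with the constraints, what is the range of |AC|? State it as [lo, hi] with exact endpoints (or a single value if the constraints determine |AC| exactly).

|AB| ∈ [35, 40]
|BC| ∈ {3}
|AC| ∈ [32, 43]

|AC| ∈ [32, 43]  (≈ [32.0000, 43.0000])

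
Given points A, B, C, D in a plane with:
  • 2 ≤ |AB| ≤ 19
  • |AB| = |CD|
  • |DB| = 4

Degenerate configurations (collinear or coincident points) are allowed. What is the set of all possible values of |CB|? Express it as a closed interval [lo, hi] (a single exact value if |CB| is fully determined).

|AB| ∈ [2, 19]
|BD| ∈ {4}
|CD| ∈ [2, 19]
|AD| ∈ [0, 23]
|BC| ∈ [0, 23]
|AC| ∈ [0, 42]

|CB| ∈ [0, 23]  (≈ [0.0000, 23.0000])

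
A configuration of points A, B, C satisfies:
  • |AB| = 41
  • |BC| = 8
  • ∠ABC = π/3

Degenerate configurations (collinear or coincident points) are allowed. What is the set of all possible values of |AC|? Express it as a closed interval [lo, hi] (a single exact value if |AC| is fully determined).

|AB| ∈ {41}
|BC| ∈ {8}
|AC| ∈ {√(1417)}

|AC| = √(1417)  (≈ 37.6431)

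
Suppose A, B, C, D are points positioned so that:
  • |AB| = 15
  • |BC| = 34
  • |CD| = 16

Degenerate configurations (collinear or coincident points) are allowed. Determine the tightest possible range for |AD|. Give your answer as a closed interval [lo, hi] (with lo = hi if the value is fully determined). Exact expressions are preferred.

|AD| ∈ [3, 65]  (≈ [3.0000, 65.0000])

|AB| ∈ {15}
|BC| ∈ {34}
|CD| ∈ {16}
|AC| ∈ [19, 49]
|BD| ∈ [18, 50]
|AD| ∈ [3, 65]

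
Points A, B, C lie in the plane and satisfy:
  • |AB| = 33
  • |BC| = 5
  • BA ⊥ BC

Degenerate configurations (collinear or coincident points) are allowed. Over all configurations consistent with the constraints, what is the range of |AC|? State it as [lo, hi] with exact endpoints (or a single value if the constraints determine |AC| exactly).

|AB| ∈ {33}
|BC| ∈ {5}
|AC| ∈ {√(1114)}

|AC| = √(1114)  (≈ 33.3766)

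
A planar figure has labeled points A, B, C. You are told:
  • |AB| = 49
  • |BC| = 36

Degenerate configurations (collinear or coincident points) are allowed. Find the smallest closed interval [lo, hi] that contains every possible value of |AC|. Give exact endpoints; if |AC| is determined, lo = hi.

|AB| ∈ {49}
|BC| ∈ {36}
|AC| ∈ [13, 85]

|AC| ∈ [13, 85]  (≈ [13.0000, 85.0000])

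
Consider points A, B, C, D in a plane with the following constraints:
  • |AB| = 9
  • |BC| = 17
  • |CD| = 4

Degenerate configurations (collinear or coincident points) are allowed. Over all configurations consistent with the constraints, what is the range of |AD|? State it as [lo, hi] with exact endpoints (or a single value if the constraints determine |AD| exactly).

|AB| ∈ {9}
|BC| ∈ {17}
|CD| ∈ {4}
|AC| ∈ [8, 26]
|BD| ∈ [13, 21]
|AD| ∈ [4, 30]

|AD| ∈ [4, 30]  (≈ [4.0000, 30.0000])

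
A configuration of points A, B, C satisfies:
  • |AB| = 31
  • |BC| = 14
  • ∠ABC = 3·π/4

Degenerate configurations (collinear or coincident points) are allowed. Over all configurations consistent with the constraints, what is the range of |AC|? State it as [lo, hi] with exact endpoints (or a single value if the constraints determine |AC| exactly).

|AB| ∈ {31}
|BC| ∈ {14}
|AC| ∈ {√(434·√(2) + 1157)}

|AC| = √(434·√(2) + 1157)  (≈ 42.0805)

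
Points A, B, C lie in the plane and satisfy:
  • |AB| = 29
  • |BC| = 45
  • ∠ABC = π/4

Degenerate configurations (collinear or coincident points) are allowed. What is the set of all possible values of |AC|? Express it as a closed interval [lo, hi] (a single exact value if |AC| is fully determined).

|AB| ∈ {29}
|BC| ∈ {45}
|AC| ∈ {√(2866 - 1305·√(2))}

|AC| = √(2866 - 1305·√(2))  (≈ 31.9445)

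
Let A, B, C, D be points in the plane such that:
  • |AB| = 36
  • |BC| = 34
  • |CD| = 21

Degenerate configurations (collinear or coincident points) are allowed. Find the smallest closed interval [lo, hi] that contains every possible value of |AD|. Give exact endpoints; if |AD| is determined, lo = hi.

|AB| ∈ {36}
|BC| ∈ {34}
|CD| ∈ {21}
|AC| ∈ [2, 70]
|BD| ∈ [13, 55]
|AD| ∈ [0, 91]

|AD| ∈ [0, 91]  (≈ [0.0000, 91.0000])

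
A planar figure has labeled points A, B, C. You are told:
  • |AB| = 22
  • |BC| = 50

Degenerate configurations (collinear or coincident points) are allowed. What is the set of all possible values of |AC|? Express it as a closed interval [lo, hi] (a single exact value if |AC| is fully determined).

|AB| ∈ {22}
|BC| ∈ {50}
|AC| ∈ [28, 72]

|AC| ∈ [28, 72]  (≈ [28.0000, 72.0000])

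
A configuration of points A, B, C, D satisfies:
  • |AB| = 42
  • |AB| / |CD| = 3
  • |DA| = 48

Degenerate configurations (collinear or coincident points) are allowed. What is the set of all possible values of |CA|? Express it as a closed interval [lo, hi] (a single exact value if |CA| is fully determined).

|CA| ∈ [34, 62]  (≈ [34.0000, 62.0000])

|AB| ∈ {42}
|AD| ∈ {48}
|CD| ∈ {14}
|BD| ∈ [6, 90]
|AC| ∈ [34, 62]
|BC| ∈ [0, 104]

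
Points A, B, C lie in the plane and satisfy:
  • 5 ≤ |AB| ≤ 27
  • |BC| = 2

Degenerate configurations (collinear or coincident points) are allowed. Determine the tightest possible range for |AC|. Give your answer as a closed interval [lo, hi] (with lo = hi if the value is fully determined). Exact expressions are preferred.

|AB| ∈ [5, 27]
|BC| ∈ {2}
|AC| ∈ [3, 29]

|AC| ∈ [3, 29]  (≈ [3.0000, 29.0000])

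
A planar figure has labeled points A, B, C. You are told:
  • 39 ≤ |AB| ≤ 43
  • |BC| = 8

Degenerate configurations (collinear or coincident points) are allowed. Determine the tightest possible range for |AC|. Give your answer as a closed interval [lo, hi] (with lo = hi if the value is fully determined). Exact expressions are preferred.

|AB| ∈ [39, 43]
|BC| ∈ {8}
|AC| ∈ [31, 51]

|AC| ∈ [31, 51]  (≈ [31.0000, 51.0000])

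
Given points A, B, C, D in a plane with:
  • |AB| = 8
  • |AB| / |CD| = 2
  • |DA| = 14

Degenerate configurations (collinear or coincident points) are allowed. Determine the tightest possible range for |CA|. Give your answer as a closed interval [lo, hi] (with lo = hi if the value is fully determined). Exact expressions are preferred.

|CA| ∈ [10, 18]  (≈ [10.0000, 18.0000])

|AB| ∈ {8}
|AD| ∈ {14}
|CD| ∈ {4}
|BD| ∈ [6, 22]
|AC| ∈ [10, 18]
|BC| ∈ [2, 26]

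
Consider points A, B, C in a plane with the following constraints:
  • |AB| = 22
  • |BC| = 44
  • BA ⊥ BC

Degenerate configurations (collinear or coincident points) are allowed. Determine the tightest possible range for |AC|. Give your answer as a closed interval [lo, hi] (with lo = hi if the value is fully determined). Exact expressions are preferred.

|AB| ∈ {22}
|BC| ∈ {44}
|AC| ∈ {22·√(5)}

|AC| = 22·√(5)  (≈ 49.1935)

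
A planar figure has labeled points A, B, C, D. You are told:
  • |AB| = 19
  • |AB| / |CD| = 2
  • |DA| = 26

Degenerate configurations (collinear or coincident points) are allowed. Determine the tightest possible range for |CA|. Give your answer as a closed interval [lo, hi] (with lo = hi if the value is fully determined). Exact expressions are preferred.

|AB| ∈ {19}
|AD| ∈ {26}
|CD| ∈ {19/2}
|BD| ∈ [7, 45]
|AC| ∈ [33/2, 71/2]
|BC| ∈ [0, 109/2]

|CA| ∈ [33/2, 71/2]  (≈ [16.5000, 35.5000])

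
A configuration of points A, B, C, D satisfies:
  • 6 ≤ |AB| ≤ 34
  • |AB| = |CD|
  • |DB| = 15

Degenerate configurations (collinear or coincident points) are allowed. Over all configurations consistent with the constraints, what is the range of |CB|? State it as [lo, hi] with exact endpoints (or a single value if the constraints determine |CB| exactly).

|CB| ∈ [0, 49]  (≈ [0.0000, 49.0000])

|AB| ∈ [6, 34]
|BD| ∈ {15}
|CD| ∈ [6, 34]
|AD| ∈ [0, 49]
|BC| ∈ [0, 49]
|AC| ∈ [0, 83]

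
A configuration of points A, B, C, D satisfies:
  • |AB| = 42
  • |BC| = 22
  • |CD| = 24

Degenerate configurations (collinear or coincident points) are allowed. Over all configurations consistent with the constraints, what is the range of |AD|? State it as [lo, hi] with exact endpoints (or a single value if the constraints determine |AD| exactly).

|AB| ∈ {42}
|BC| ∈ {22}
|CD| ∈ {24}
|AC| ∈ [20, 64]
|BD| ∈ [2, 46]
|AD| ∈ [0, 88]

|AD| ∈ [0, 88]  (≈ [0.0000, 88.0000])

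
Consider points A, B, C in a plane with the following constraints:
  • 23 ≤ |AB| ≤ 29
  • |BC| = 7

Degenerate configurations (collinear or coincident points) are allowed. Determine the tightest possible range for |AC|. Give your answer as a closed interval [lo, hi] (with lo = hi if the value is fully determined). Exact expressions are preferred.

|AC| ∈ [16, 36]  (≈ [16.0000, 36.0000])

|AB| ∈ [23, 29]
|BC| ∈ {7}
|AC| ∈ [16, 36]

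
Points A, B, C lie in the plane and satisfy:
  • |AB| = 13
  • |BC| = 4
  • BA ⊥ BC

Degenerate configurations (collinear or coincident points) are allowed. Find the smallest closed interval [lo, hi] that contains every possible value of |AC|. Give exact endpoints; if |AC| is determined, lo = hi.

|AB| ∈ {13}
|BC| ∈ {4}
|AC| ∈ {√(185)}

|AC| = √(185)  (≈ 13.6015)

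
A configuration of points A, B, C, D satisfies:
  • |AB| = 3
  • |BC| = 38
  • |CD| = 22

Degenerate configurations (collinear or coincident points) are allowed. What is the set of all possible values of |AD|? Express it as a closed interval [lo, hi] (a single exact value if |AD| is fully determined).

|AB| ∈ {3}
|BC| ∈ {38}
|CD| ∈ {22}
|AC| ∈ [35, 41]
|BD| ∈ [16, 60]
|AD| ∈ [13, 63]

|AD| ∈ [13, 63]  (≈ [13.0000, 63.0000])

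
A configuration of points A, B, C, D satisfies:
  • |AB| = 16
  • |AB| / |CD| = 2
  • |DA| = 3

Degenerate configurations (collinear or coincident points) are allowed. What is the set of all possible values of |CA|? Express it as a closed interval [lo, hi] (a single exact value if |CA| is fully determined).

|CA| ∈ [5, 11]  (≈ [5.0000, 11.0000])

|AB| ∈ {16}
|AD| ∈ {3}
|CD| ∈ {8}
|BD| ∈ [13, 19]
|AC| ∈ [5, 11]
|BC| ∈ [5, 27]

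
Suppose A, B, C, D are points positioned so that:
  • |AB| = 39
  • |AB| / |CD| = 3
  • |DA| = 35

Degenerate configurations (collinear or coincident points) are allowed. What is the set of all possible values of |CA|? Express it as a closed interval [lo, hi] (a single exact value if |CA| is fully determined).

|AB| ∈ {39}
|AD| ∈ {35}
|CD| ∈ {13}
|BD| ∈ [4, 74]
|AC| ∈ [22, 48]
|BC| ∈ [0, 87]

|CA| ∈ [22, 48]  (≈ [22.0000, 48.0000])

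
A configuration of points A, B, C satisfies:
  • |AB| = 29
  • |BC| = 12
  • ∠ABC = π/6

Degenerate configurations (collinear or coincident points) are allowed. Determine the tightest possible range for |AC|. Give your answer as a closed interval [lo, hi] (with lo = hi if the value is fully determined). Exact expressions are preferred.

|AB| ∈ {29}
|BC| ∈ {12}
|AC| ∈ {√(985 - 348·√(3))}

|AC| = √(985 - 348·√(3))  (≈ 19.5511)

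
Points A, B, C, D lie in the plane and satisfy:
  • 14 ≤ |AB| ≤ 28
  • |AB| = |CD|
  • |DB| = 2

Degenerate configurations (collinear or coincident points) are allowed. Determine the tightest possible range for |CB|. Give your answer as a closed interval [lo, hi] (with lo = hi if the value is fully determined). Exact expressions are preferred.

|CB| ∈ [12, 30]  (≈ [12.0000, 30.0000])

|AB| ∈ [14, 28]
|BD| ∈ {2}
|CD| ∈ [14, 28]
|AD| ∈ [12, 30]
|BC| ∈ [12, 30]
|AC| ∈ [0, 58]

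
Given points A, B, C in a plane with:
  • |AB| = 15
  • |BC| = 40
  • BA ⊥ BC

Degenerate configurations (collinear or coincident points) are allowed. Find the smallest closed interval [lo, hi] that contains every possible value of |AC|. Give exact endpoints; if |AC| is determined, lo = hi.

|AC| = 5·√(73)  (≈ 42.7200)

|AB| ∈ {15}
|BC| ∈ {40}
|AC| ∈ {5·√(73)}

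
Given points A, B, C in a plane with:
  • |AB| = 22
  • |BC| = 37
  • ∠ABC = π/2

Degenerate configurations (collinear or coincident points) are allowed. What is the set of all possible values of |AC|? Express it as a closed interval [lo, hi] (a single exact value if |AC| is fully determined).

|AB| ∈ {22}
|BC| ∈ {37}
|AC| ∈ {√(1853)}

|AC| = √(1853)  (≈ 43.0465)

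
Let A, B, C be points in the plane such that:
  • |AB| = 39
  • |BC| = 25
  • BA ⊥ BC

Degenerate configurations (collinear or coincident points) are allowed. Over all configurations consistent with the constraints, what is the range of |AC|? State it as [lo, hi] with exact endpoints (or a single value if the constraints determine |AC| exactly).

|AC| = √(2146)  (≈ 46.3249)

|AB| ∈ {39}
|BC| ∈ {25}
|AC| ∈ {√(2146)}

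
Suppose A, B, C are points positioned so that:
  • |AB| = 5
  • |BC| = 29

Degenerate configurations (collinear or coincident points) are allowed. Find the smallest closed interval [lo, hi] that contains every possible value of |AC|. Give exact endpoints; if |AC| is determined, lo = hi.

|AB| ∈ {5}
|BC| ∈ {29}
|AC| ∈ [24, 34]

|AC| ∈ [24, 34]  (≈ [24.0000, 34.0000])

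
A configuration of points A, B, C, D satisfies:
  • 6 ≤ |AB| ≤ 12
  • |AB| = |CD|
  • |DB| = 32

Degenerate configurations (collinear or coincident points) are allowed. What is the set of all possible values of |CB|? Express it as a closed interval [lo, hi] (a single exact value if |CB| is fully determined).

|CB| ∈ [20, 44]  (≈ [20.0000, 44.0000])

|AB| ∈ [6, 12]
|BD| ∈ {32}
|CD| ∈ [6, 12]
|AD| ∈ [20, 44]
|BC| ∈ [20, 44]
|AC| ∈ [8, 56]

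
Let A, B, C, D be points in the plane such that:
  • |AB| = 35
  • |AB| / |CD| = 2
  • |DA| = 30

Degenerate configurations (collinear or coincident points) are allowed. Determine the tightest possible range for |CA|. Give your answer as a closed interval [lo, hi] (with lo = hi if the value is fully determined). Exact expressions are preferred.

|CA| ∈ [25/2, 95/2]  (≈ [12.5000, 47.5000])

|AB| ∈ {35}
|AD| ∈ {30}
|CD| ∈ {35/2}
|BD| ∈ [5, 65]
|AC| ∈ [25/2, 95/2]
|BC| ∈ [0, 165/2]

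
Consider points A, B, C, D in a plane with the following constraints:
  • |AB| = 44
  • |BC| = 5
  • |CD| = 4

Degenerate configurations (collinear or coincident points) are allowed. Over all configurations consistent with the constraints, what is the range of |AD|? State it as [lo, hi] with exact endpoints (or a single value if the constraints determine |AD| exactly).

|AB| ∈ {44}
|BC| ∈ {5}
|CD| ∈ {4}
|AC| ∈ [39, 49]
|BD| ∈ [1, 9]
|AD| ∈ [35, 53]

|AD| ∈ [35, 53]  (≈ [35.0000, 53.0000])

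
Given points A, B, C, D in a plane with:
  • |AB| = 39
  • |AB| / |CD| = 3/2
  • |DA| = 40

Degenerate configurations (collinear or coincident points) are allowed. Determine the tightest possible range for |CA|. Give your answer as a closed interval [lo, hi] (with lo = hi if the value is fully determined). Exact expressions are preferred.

|AB| ∈ {39}
|AD| ∈ {40}
|CD| ∈ {26}
|BD| ∈ [1, 79]
|AC| ∈ [14, 66]
|BC| ∈ [0, 105]

|CA| ∈ [14, 66]  (≈ [14.0000, 66.0000])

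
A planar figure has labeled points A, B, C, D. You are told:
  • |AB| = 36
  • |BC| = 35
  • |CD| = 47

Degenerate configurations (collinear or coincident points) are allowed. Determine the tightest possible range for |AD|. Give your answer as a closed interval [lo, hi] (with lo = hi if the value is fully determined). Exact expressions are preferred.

|AB| ∈ {36}
|BC| ∈ {35}
|CD| ∈ {47}
|AC| ∈ [1, 71]
|BD| ∈ [12, 82]
|AD| ∈ [0, 118]

|AD| ∈ [0, 118]  (≈ [0.0000, 118.0000])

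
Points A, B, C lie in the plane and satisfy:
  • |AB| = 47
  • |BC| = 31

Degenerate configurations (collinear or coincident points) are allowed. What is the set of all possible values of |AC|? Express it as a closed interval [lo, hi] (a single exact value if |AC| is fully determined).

|AB| ∈ {47}
|BC| ∈ {31}
|AC| ∈ [16, 78]

|AC| ∈ [16, 78]  (≈ [16.0000, 78.0000])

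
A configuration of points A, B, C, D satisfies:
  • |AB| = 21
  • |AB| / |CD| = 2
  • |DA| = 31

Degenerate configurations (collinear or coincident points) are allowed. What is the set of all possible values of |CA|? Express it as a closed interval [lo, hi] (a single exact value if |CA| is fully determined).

|CA| ∈ [41/2, 83/2]  (≈ [20.5000, 41.5000])

|AB| ∈ {21}
|AD| ∈ {31}
|CD| ∈ {21/2}
|BD| ∈ [10, 52]
|AC| ∈ [41/2, 83/2]
|BC| ∈ [0, 125/2]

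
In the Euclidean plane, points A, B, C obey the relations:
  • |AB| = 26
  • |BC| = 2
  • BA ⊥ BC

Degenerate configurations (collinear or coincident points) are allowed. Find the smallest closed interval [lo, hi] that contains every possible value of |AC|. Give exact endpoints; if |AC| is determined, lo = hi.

|AB| ∈ {26}
|BC| ∈ {2}
|AC| ∈ {2·√(170)}

|AC| = 2·√(170)  (≈ 26.0768)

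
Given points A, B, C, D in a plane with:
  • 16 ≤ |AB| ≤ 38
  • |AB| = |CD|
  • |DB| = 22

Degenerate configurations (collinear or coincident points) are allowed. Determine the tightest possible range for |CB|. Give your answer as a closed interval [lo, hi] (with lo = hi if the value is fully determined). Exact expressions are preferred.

|AB| ∈ [16, 38]
|BD| ∈ {22}
|CD| ∈ [16, 38]
|AD| ∈ [0, 60]
|BC| ∈ [0, 60]
|AC| ∈ [0, 98]

|CB| ∈ [0, 60]  (≈ [0.0000, 60.0000])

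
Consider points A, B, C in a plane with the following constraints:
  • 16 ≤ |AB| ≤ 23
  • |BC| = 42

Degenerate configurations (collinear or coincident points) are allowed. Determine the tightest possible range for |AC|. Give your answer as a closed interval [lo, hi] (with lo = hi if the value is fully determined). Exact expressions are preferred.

|AC| ∈ [19, 65]  (≈ [19.0000, 65.0000])

|AB| ∈ [16, 23]
|BC| ∈ {42}
|AC| ∈ [19, 65]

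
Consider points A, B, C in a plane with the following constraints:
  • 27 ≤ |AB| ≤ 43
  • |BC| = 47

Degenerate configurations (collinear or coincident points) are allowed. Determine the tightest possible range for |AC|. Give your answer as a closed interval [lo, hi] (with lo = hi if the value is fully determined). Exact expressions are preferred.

|AC| ∈ [4, 90]  (≈ [4.0000, 90.0000])

|AB| ∈ [27, 43]
|BC| ∈ {47}
|AC| ∈ [4, 90]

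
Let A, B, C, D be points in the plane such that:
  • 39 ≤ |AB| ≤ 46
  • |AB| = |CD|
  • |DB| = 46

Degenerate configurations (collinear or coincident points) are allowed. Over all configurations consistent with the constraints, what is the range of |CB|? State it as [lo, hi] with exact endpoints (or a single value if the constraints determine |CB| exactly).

|CB| ∈ [0, 92]  (≈ [0.0000, 92.0000])

|AB| ∈ [39, 46]
|BD| ∈ {46}
|CD| ∈ [39, 46]
|AD| ∈ [0, 92]
|BC| ∈ [0, 92]
|AC| ∈ [0, 138]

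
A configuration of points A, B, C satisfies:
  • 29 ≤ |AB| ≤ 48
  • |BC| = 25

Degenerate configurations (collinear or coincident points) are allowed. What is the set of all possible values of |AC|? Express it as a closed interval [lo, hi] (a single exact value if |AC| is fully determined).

|AB| ∈ [29, 48]
|BC| ∈ {25}
|AC| ∈ [4, 73]

|AC| ∈ [4, 73]  (≈ [4.0000, 73.0000])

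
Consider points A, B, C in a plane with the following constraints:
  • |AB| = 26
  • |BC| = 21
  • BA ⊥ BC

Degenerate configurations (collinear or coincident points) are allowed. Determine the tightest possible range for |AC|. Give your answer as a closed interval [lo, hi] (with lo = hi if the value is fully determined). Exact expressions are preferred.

|AB| ∈ {26}
|BC| ∈ {21}
|AC| ∈ {√(1117)}

|AC| = √(1117)  (≈ 33.4215)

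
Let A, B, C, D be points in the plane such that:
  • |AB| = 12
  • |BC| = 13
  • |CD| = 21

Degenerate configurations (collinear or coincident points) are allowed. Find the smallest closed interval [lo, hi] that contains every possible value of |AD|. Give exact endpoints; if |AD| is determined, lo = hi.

|AB| ∈ {12}
|BC| ∈ {13}
|CD| ∈ {21}
|AC| ∈ [1, 25]
|BD| ∈ [8, 34]
|AD| ∈ [0, 46]

|AD| ∈ [0, 46]  (≈ [0.0000, 46.0000])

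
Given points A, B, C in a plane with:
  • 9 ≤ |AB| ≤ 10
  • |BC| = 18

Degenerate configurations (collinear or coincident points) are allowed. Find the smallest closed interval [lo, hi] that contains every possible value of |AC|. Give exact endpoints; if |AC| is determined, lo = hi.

|AC| ∈ [8, 28]  (≈ [8.0000, 28.0000])

|AB| ∈ [9, 10]
|BC| ∈ {18}
|AC| ∈ [8, 28]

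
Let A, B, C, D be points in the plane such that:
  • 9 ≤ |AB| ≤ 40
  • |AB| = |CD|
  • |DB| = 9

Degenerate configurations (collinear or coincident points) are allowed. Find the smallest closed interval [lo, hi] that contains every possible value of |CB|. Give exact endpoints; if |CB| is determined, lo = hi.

|CB| ∈ [0, 49]  (≈ [0.0000, 49.0000])

|AB| ∈ [9, 40]
|BD| ∈ {9}
|CD| ∈ [9, 40]
|AD| ∈ [0, 49]
|BC| ∈ [0, 49]
|AC| ∈ [0, 89]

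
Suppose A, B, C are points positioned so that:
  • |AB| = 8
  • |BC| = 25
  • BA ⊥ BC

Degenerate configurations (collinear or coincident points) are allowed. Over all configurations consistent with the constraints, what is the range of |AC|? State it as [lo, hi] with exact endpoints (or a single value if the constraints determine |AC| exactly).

|AB| ∈ {8}
|BC| ∈ {25}
|AC| ∈ {√(689)}

|AC| = √(689)  (≈ 26.2488)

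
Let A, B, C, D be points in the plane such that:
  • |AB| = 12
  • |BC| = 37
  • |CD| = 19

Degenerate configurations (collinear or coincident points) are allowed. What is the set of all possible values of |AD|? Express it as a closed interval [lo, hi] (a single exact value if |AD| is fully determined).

|AB| ∈ {12}
|BC| ∈ {37}
|CD| ∈ {19}
|AC| ∈ [25, 49]
|BD| ∈ [18, 56]
|AD| ∈ [6, 68]

|AD| ∈ [6, 68]  (≈ [6.0000, 68.0000])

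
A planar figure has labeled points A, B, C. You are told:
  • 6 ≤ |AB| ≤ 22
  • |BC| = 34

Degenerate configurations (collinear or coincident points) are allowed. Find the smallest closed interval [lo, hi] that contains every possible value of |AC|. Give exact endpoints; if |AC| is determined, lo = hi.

|AC| ∈ [12, 56]  (≈ [12.0000, 56.0000])

|AB| ∈ [6, 22]
|BC| ∈ {34}
|AC| ∈ [12, 56]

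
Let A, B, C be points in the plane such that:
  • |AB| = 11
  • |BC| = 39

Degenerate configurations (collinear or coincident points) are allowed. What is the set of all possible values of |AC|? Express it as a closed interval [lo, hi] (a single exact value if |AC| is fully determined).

|AB| ∈ {11}
|BC| ∈ {39}
|AC| ∈ [28, 50]

|AC| ∈ [28, 50]  (≈ [28.0000, 50.0000])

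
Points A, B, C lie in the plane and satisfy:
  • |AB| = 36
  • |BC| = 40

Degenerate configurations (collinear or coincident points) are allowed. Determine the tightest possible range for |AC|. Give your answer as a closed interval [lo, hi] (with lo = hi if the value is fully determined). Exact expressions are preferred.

|AB| ∈ {36}
|BC| ∈ {40}
|AC| ∈ [4, 76]

|AC| ∈ [4, 76]  (≈ [4.0000, 76.0000])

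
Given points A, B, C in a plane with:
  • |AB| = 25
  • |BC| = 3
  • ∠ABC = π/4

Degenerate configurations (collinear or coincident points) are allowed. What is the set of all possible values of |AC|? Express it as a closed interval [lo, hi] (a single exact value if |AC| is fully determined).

|AB| ∈ {25}
|BC| ∈ {3}
|AC| ∈ {√(634 - 75·√(2))}

|AC| = √(634 - 75·√(2))  (≈ 22.9768)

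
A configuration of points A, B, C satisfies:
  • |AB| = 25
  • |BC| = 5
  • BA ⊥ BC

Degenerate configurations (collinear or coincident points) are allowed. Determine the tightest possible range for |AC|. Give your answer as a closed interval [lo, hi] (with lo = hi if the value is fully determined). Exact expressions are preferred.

|AB| ∈ {25}
|BC| ∈ {5}
|AC| ∈ {5·√(26)}

|AC| = 5·√(26)  (≈ 25.4951)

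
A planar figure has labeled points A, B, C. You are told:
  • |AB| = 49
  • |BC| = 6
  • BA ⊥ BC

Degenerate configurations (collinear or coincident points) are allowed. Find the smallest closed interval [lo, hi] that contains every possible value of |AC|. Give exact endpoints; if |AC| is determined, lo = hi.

|AC| = √(2437)  (≈ 49.3660)

|AB| ∈ {49}
|BC| ∈ {6}
|AC| ∈ {√(2437)}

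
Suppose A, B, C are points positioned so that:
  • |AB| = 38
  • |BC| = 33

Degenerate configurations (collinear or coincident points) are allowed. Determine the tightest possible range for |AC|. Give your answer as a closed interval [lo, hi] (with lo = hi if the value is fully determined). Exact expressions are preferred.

|AC| ∈ [5, 71]  (≈ [5.0000, 71.0000])

|AB| ∈ {38}
|BC| ∈ {33}
|AC| ∈ [5, 71]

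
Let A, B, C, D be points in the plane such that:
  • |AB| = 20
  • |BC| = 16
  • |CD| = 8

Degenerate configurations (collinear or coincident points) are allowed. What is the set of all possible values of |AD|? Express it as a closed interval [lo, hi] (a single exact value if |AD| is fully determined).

|AD| ∈ [0, 44]  (≈ [0.0000, 44.0000])

|AB| ∈ {20}
|BC| ∈ {16}
|CD| ∈ {8}
|AC| ∈ [4, 36]
|BD| ∈ [8, 24]
|AD| ∈ [0, 44]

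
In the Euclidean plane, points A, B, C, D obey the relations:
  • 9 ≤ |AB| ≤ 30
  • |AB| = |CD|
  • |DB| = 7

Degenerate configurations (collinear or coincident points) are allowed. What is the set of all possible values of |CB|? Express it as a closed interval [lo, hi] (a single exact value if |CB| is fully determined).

|CB| ∈ [2, 37]  (≈ [2.0000, 37.0000])

|AB| ∈ [9, 30]
|BD| ∈ {7}
|CD| ∈ [9, 30]
|AD| ∈ [2, 37]
|BC| ∈ [2, 37]
|AC| ∈ [0, 67]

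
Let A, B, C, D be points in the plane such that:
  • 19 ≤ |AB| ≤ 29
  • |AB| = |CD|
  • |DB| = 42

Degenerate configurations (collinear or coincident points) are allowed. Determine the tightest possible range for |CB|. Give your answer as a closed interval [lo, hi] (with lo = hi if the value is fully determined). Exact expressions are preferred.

|AB| ∈ [19, 29]
|BD| ∈ {42}
|CD| ∈ [19, 29]
|AD| ∈ [13, 71]
|BC| ∈ [13, 71]
|AC| ∈ [0, 100]

|CB| ∈ [13, 71]  (≈ [13.0000, 71.0000])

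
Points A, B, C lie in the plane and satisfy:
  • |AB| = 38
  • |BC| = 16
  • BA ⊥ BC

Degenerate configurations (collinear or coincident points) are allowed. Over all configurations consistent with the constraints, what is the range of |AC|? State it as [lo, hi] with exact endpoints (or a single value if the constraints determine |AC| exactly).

|AC| = 10·√(17)  (≈ 41.2311)

|AB| ∈ {38}
|BC| ∈ {16}
|AC| ∈ {10·√(17)}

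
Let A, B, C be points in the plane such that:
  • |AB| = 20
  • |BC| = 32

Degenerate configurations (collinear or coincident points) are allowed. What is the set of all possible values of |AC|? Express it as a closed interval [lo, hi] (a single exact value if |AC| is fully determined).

|AB| ∈ {20}
|BC| ∈ {32}
|AC| ∈ [12, 52]

|AC| ∈ [12, 52]  (≈ [12.0000, 52.0000])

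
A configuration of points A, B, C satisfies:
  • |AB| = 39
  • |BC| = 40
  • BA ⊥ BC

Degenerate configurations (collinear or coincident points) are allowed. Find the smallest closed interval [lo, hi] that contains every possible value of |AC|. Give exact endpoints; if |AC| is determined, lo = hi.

|AB| ∈ {39}
|BC| ∈ {40}
|AC| ∈ {√(3121)}

|AC| = √(3121)  (≈ 55.8659)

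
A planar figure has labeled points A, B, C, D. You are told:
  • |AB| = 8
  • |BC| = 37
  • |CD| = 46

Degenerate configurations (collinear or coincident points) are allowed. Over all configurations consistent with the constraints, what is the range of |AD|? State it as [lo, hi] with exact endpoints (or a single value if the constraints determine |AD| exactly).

|AD| ∈ [1, 91]  (≈ [1.0000, 91.0000])

|AB| ∈ {8}
|BC| ∈ {37}
|CD| ∈ {46}
|AC| ∈ [29, 45]
|BD| ∈ [9, 83]
|AD| ∈ [1, 91]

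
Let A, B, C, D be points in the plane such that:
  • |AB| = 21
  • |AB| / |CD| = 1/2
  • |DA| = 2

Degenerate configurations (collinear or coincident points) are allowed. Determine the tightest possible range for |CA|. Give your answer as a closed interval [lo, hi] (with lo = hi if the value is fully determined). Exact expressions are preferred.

|CA| ∈ [40, 44]  (≈ [40.0000, 44.0000])

|AB| ∈ {21}
|AD| ∈ {2}
|CD| ∈ {42}
|BD| ∈ [19, 23]
|AC| ∈ [40, 44]
|BC| ∈ [19, 65]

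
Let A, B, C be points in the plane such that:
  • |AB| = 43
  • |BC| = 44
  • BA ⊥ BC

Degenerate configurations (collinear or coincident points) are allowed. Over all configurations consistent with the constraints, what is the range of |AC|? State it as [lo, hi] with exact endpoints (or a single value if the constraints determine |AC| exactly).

|AC| = √(3785)  (≈ 61.5224)

|AB| ∈ {43}
|BC| ∈ {44}
|AC| ∈ {√(3785)}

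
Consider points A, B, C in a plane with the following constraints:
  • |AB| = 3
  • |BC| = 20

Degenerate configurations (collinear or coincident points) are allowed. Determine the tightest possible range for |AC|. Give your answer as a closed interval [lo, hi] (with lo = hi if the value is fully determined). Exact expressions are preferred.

|AC| ∈ [17, 23]  (≈ [17.0000, 23.0000])

|AB| ∈ {3}
|BC| ∈ {20}
|AC| ∈ [17, 23]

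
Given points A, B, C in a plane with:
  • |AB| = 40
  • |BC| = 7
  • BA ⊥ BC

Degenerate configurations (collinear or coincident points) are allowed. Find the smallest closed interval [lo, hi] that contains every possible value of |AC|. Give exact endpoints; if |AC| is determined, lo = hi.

|AC| = √(1649)  (≈ 40.6079)

|AB| ∈ {40}
|BC| ∈ {7}
|AC| ∈ {√(1649)}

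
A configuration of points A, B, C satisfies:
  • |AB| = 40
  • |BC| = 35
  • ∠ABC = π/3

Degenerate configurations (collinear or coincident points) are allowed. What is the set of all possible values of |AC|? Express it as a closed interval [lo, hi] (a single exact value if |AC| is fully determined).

|AB| ∈ {40}
|BC| ∈ {35}
|AC| ∈ {5·√(57)}

|AC| = 5·√(57)  (≈ 37.7492)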